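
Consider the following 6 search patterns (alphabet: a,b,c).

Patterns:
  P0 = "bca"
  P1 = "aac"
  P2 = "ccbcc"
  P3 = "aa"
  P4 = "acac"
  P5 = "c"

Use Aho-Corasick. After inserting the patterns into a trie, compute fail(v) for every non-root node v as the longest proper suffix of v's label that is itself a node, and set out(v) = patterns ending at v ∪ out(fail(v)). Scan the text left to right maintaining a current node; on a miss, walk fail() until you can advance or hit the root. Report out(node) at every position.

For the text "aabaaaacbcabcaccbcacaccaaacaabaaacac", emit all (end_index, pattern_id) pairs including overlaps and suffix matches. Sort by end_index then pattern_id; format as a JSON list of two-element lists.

Build:
Trie nodes:
  n0 'ε': a→4 b→1 c→7
  n1 'b': c→2
  n2 'bc': a→3
  n3 'bca': ·  ←P0
  n4 'a': a→5 c→12
  n5 'aa': c→6  ←P3
  n6 'aac': ·  ←P1
  n7 'c': c→8  ←P5
  n8 'cc': b→9
  n9 'ccb': c→10
  n10 'ccbc': c→11
  n11 'ccbcc': ·  ←P2
  n12 'ac': a→13
  n13 'aca': c→14
  n14 'acac': ·  ←P4

Failure links (BFS by depth):
  n1('b'): parent n0 fail=0; on 'b' 0 → fail=0;  out ∅∪∅=∅
  n4('a'): parent n0 fail=0; on 'a' 0 → fail=0;  out ∅∪∅=∅
  n7('c'): parent n0 fail=0; on 'c' 0 → fail=0;  out {5}∪∅={5}
  n2('bc'): parent n1 fail=0; on 'c' 0 → fail=7;  out ∅∪{5}={5}
  n5('aa'): parent n4 fail=0; on 'a' 0 → fail=4;  out {3}∪∅={3}
  n8('cc'): parent n7 fail=0; on 'c' 0 → fail=7;  out ∅∪{5}={5}
  n12('ac'): parent n4 fail=0; on 'c' 0 → fail=7;  out ∅∪{5}={5}
  n3('bca'): parent n2 fail=7; on 'a' 7→0 → fail=4;  out {0}∪∅={0}
  n6('aac'): parent n5 fail=4; on 'c' 4 → fail=12;  out {1}∪{5}={1,5}
  n9('ccb'): parent n8 fail=7; on 'b' 7→0 → fail=1;  out ∅∪∅=∅
  n13('aca'): parent n12 fail=7; on 'a' 7→0 → fail=4;  out ∅∪∅=∅
  n10('ccbc'): parent n9 fail=1; on 'c' 1 → fail=2;  out ∅∪{5}={5}
  n14('acac'): parent n13 fail=4; on 'c' 4 → fail=12;  out {4}∪{5}={4,5}
  n11('ccbcc'): parent n10 fail=2; on 'c' 2→7 → fail=8;  out {2}∪{5}={2,5}

Scan:
[0] read 'a'  n0⇒n4
[1] read 'a'  n4⇒n5  emit P3@[0:1]
[2] read 'b'  n5⇒n1 (fail-walked)
[3] read 'a'  n1⇒n4 (fail-walked)
[4] read 'a'  n4⇒n5  emit P3@[3:4]
[5] read 'a'  n5⇒n5 (fail-walked)  emit P3@[4:5]
[6] read 'a'  n5⇒n5 (fail-walked)  emit P3@[5:6]
[7] read 'c'  n5⇒n6  emit P1@[5:7],P5@[7:7]
[8] read 'b'  n6⇒n1 (fail-walked)
[9] read 'c'  n1⇒n2  emit P5@[9:9]
[10] read 'a'  n2⇒n3  emit P0@[8:10]
[11] read 'b'  n3⇒n1 (fail-walked)
[12] read 'c'  n1⇒n2  emit P5@[12:12]
[13] read 'a'  n2⇒n3  emit P0@[11:13]
[14] read 'c'  n3⇒n12 (fail-walked)  emit P5@[14:14]
[15] read 'c'  n12⇒n8 (fail-walked)  emit P5@[15:15]
[16] read 'b'  n8⇒n9
[17] read 'c'  n9⇒n10  emit P5@[17:17]
[18] read 'a'  n10⇒n3 (fail-walked)  emit P0@[16:18]
[19] read 'c'  n3⇒n12 (fail-walked)  emit P5@[19:19]
[20] read 'a'  n12⇒n13
[21] read 'c'  n13⇒n14  emit P4@[18:21],P5@[21:21]
[22] read 'c'  n14⇒n8 (fail-walked)  emit P5@[22:22]
[23] read 'a'  n8⇒n4 (fail-walked)
[24] read 'a'  n4⇒n5  emit P3@[23:24]
[25] read 'a'  n5⇒n5 (fail-walked)  emit P3@[24:25]
[26] read 'c'  n5⇒n6  emit P1@[24:26],P5@[26:26]
[27] read 'a'  n6⇒n13 (fail-walked)
[28] read 'a'  n13⇒n5 (fail-walked)  emit P3@[27:28]
[29] read 'b'  n5⇒n1 (fail-walked)
[30] read 'a'  n1⇒n4 (fail-walked)
[31] read 'a'  n4⇒n5  emit P3@[30:31]
[32] read 'a'  n5⇒n5 (fail-walked)  emit P3@[31:32]
[33] read 'c'  n5⇒n6  emit P1@[31:33],P5@[33:33]
[34] read 'a'  n6⇒n13 (fail-walked)
[35] read 'c'  n13⇒n14  emit P4@[32:35],P5@[35:35]

Matches: [[1,3],[4,3],[5,3],[6,3],[7,1],[7,5],[9,5],[10,0],[12,5],[13,0],[14,5],[15,5],[17,5],[18,0],[19,5],[21,4],[21,5],[22,5],[24,3],[25,3],[26,1],[26,5],[28,3],[31,3],[32,3],[33,1],[33,5],[35,4],[35,5]]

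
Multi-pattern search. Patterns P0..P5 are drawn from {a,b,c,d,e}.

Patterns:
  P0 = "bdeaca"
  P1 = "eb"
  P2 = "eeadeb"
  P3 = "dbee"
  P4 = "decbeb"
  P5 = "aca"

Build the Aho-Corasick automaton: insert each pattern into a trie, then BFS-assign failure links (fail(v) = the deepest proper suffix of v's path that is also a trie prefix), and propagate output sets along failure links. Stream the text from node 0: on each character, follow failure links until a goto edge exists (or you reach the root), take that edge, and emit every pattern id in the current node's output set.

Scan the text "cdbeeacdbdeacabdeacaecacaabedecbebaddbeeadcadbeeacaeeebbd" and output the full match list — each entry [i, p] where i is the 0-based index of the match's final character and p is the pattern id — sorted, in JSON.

Build:
Trie nodes:
  0='ε' goto a→23 b→1 d→14 e→7
  1='b' goto d→2
  2='bd' goto e→3
  3='bde' goto a→4
  4='bdea' goto c→5
  5='bdeac' goto a→6
  6='bdeaca' goto ·  ←P0
  7='e' goto b→8 e→9
  8='eb' goto ·  ←P1
  9='ee' goto a→10
  10='eea' goto d→11
  11='eead' goto e→12
  12='eeade' goto b→13
  13='eeadeb' goto ·  ←P2
  14='d' goto b→15 e→18
  15='db' goto e→16
  16='dbe' goto e→17
  17='dbee' goto ·  ←P3
  18='de' goto c→19
  19='dec' goto b→20
  20='decb' goto e→21
  21='decbe' goto b→22
  22='decbeb' goto ·  ←P4
  23='a' goto c→24
  24='ac' goto a→25
  25='aca' goto ·  ←P5

BFS fail/out derivation:
  fail(1) 'b': from fail(0)=0 chase 'b': 0 ⇒ 0;  out=∅∪out(0)=∅
  fail(7) 'e': from fail(0)=0 chase 'e': 0 ⇒ 0;  out=∅∪out(0)=∅
  fail(14) 'd': from fail(0)=0 chase 'd': 0 ⇒ 0;  out=∅∪out(0)=∅
  fail(23) 'a': from fail(0)=0 chase 'a': 0 ⇒ 0;  out=∅∪out(0)=∅
  fail(2) 'bd': from fail(1)=0 chase 'd': 0 ⇒ 14;  out=∅∪out(14)=∅
  fail(8) 'eb': from fail(7)=0 chase 'b': 0 ⇒ 1;  out={1}∪out(1)={1}
  fail(9) 'ee': from fail(7)=0 chase 'e': 0 ⇒ 7;  out=∅∪out(7)=∅
  fail(15) 'db': from fail(14)=0 chase 'b': 0 ⇒ 1;  out=∅∪out(1)=∅
  fail(18) 'de': from fail(14)=0 chase 'e': 0 ⇒ 7;  out=∅∪out(7)=∅
  fail(24) 'ac': from fail(23)=0 chase 'c': 0 ⇒ 0;  out=∅∪out(0)=∅
  fail(3) 'bde': from fail(2)=14 chase 'e': 14 ⇒ 18;  out=∅∪out(18)=∅
  fail(10) 'eea': from fail(9)=7 chase 'a': 7→0 ⇒ 23;  out=∅∪out(23)=∅
  fail(16) 'dbe': from fail(15)=1 chase 'e': 1→0 ⇒ 7;  out=∅∪out(7)=∅
  fail(19) 'dec': from fail(18)=7 chase 'c': 7→0 ⇒ 0;  out=∅∪out(0)=∅
  fail(25) 'aca': from fail(24)=0 chase 'a': 0 ⇒ 23;  out={5}∪out(23)={5}
  fail(4) 'bdea': from fail(3)=18 chase 'a': 18→7→0 ⇒ 23;  out=∅∪out(23)=∅
  fail(11) 'eead': from fail(10)=23 chase 'd': 23→0 ⇒ 14;  out=∅∪out(14)=∅
  fail(17) 'dbee': from fail(16)=7 chase 'e': 7 ⇒ 9;  out={3}∪out(9)={3}
  fail(20) 'decb': from fail(19)=0 chase 'b': 0 ⇒ 1;  out=∅∪out(1)=∅
  fail(5) 'bdeac': from fail(4)=23 chase 'c': 23 ⇒ 24;  out=∅∪out(24)=∅
  fail(12) 'eeade': from fail(11)=14 chase 'e': 14 ⇒ 18;  out=∅∪out(18)=∅
  fail(21) 'decbe': from fail(20)=1 chase 'e': 1→0 ⇒ 7;  out=∅∪out(7)=∅
  fail(6) 'bdeaca': from fail(5)=24 chase 'a': 24 ⇒ 25;  out={0}∪out(25)={0,5}
  fail(13) 'eeadeb': from fail(12)=18 chase 'b': 18→7 ⇒ 8;  out={2}∪out(8)={1,2}
  fail(22) 'decbeb': from fail(21)=7 chase 'b': 7 ⇒ 8;  out={4}∪out(8)={1,4}

Scan:
pos 0 'c': at 0
pos 1 'd': at 14
pos 2 'b': at 15
pos 3 'e': at 16
pos 4 'e': at 17  → match P3@[1:4]
pos 5 'a': at 10 (fail-walked)
pos 6 'c': at 24 (fail-walked)
pos 7 'd': at 14 (fail-walked)
pos 8 'b': at 15
pos 9 'd': at 2 (fail-walked)
pos 10 'e': at 3
pos 11 'a': at 4
pos 12 'c': at 5
pos 13 'a': at 6  → match P0@[8:13],P5@[11:13]
pos 14 'b': at 1 (fail-walked)
pos 15 'd': at 2
pos 16 'e': at 3
pos 17 'a': at 4
pos 18 'c': at 5
pos 19 'a': at 6  → match P0@[14:19],P5@[17:19]
pos 20 'e': at 7 (fail-walked)
pos 21 'c': at 0 (fail-walked)
pos 22 'a': at 23
pos 23 'c': at 24
pos 24 'a': at 25  → match P5@[22:24]
pos 25 'a': at 23 (fail-walked)
pos 26 'b': at 1 (fail-walked)
pos 27 'e': at 7 (fail-walked)
pos 28 'd': at 14 (fail-walked)
pos 29 'e': at 18
pos 30 'c': at 19
pos 31 'b': at 20
pos 32 'e': at 21
pos 33 'b': at 22  → match P1@[32:33],P4@[28:33]
pos 34 'a': at 23 (fail-walked)
pos 35 'd': at 14 (fail-walked)
pos 36 'd': at 14 (fail-walked)
pos 37 'b': at 15
pos 38 'e': at 16
pos 39 'e': at 17  → match P3@[36:39]
pos 40 'a': at 10 (fail-walked)
pos 41 'd': at 11
pos 42 'c': at 0 (fail-walked)
pos 43 'a': at 23
pos 44 'd': at 14 (fail-walked)
pos 45 'b': at 15
pos 46 'e': at 16
pos 47 'e': at 17  → match P3@[44:47]
pos 48 'a': at 10 (fail-walked)
pos 49 'c': at 24 (fail-walked)
pos 50 'a': at 25  → match P5@[48:50]
pos 51 'e': at 7 (fail-walked)
pos 52 'e': at 9
pos 53 'e': at 9 (fail-walked)
pos 54 'b': at 8 (fail-walked)  → match P1@[53:54]
pos 55 'b': at 1 (fail-walked)
pos 56 'd': at 2

All matches (sorted): [[4,3],[13,0],[13,5],[19,0],[19,5],[24,5],[33,1],[33,4],[39,3],[47,3],[50,5],[54,1]]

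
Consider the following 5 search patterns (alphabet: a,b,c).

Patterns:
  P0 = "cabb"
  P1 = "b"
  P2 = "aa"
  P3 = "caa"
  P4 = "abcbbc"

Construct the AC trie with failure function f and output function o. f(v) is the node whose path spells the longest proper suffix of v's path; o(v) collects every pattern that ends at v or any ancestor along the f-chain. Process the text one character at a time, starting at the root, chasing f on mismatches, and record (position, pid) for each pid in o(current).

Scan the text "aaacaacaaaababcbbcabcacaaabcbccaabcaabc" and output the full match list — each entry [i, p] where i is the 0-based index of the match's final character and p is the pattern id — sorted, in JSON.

Construct AC machine:
Trie nodes:
  n0 'ε': a→6 b→5 c→1
  n1 'c': a→2
  n2 'ca': a→8 b→3
  n3 'cab': b→4
  n4 'cabb': ·  ←P0
  n5 'b': ·  ←P1
  n6 'a': a→7 b→9
  n7 'aa': ·  ←P2
  n8 'caa': ·  ←P3
  n9 'ab': c→10
  n10 'abc': b→11
  n11 'abcb': b→12
  n12 'abcbb': c→13
  n13 'abcbbc': ·  ←P4

BFS fail/out derivation:
  n1('c'): parent n0 fail=0; on 'c' 0 → fail=0;  out ∅∪∅=∅
  n5('b'): parent n0 fail=0; on 'b' 0 → fail=0;  out {1}∪∅={1}
  n6('a'): parent n0 fail=0; on 'a' 0 → fail=0;  out ∅∪∅=∅
  n2('ca'): parent n1 fail=0; on 'a' 0 → fail=6;  out ∅∪∅=∅
  n7('aa'): parent n6 fail=0; on 'a' 0 → fail=6;  out {2}∪∅={2}
  n9('ab'): parent n6 fail=0; on 'b' 0 → fail=5;  out ∅∪{1}={1}
  n3('cab'): parent n2 fail=6; on 'b' 6 → fail=9;  out ∅∪{1}={1}
  n8('caa'): parent n2 fail=6; on 'a' 6 → fail=7;  out {3}∪{2}={2,3}
  n10('abc'): parent n9 fail=5; on 'c' 5→0 → fail=1;  out ∅∪∅=∅
  n4('cabb'): parent n3 fail=9; on 'b' 9→5→0 → fail=5;  out {0}∪{1}={0,1}
  n11('abcb'): parent n10 fail=1; on 'b' 1→0 → fail=5;  out ∅∪{1}={1}
  n12('abcbb'): parent n11 fail=5; on 'b' 5→0 → fail=5;  out ∅∪{1}={1}
  n13('abcbbc'): parent n12 fail=5; on 'c' 5→0 → fail=1;  out {4}∪∅={4}

Run:
pos 0 'a': at 6
pos 1 'a': at 7  → match P2@[0:1]
pos 2 'a': at 7 ·f  → match P2@[1:2]
pos 3 'c': at 1 ·f
pos 4 'a': at 2
pos 5 'a': at 8  → match P2@[4:5],P3@[3:5]
pos 6 'c': at 1 ·f
pos 7 'a': at 2
pos 8 'a': at 8  → match P2@[7:8],P3@[6:8]
pos 9 'a': at 7 ·f  → match P2@[8:9]
pos 10 'a': at 7 ·f  → match P2@[9:10]
pos 11 'b': at 9 ·f  → match P1@[11:11]
pos 12 'a': at 6 ·f
pos 13 'b': at 9  → match P1@[13:13]
pos 14 'c': at 10
pos 15 'b': at 11  → match P1@[15:15]
pos 16 'b': at 12  → match P1@[16:16]
pos 17 'c': at 13  → match P4@[12:17]
pos 18 'a': at 2 ·f
pos 19 'b': at 3  → match P1@[19:19]
pos 20 'c': at 10 ·f
pos 21 'a': at 2 ·f
pos 22 'c': at 1 ·f
pos 23 'a': at 2
pos 24 'a': at 8  → match P2@[23:24],P3@[22:24]
pos 25 'a': at 7 ·f  → match P2@[24:25]
pos 26 'b': at 9 ·f  → match P1@[26:26]
pos 27 'c': at 10
pos 28 'b': at 11  → match P1@[28:28]
pos 29 'c': at 1 ·f
pos 30 'c': at 1 ·f
pos 31 'a': at 2
pos 32 'a': at 8  → match P2@[31:32],P3@[30:32]
pos 33 'b': at 9 ·f  → match P1@[33:33]
pos 34 'c': at 10
pos 35 'a': at 2 ·f
pos 36 'a': at 8  → match P2@[35:36],P3@[34:36]
pos 37 'b': at 9 ·f  → match P1@[37:37]
pos 38 'c': at 10

All matches (sorted): [[1,2],[2,2],[5,2],[5,3],[8,2],[8,3],[9,2],[10,2],[11,1],[13,1],[15,1],[16,1],[17,4],[19,1],[24,2],[24,3],[25,2],[26,1],[28,1],[32,2],[32,3],[33,1],[36,2],[36,3],[37,1]]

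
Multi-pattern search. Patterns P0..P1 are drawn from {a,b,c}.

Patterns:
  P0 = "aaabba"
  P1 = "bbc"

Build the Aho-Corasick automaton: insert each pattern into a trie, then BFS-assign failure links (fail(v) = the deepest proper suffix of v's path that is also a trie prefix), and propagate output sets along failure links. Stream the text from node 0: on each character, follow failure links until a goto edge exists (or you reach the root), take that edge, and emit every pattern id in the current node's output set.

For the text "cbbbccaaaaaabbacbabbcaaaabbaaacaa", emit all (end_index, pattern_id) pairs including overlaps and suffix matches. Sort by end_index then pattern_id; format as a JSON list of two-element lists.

Build automaton:
Trie nodes:
  0='ε' goto a→1 b→7
  1='a' goto a→2
  2='aa' goto a→3
  3='aaa' goto b→4
  4='aaab' goto b→5
  5='aaabb' goto a→6
  6='aaabba' goto ·  ←P0
  7='b' goto b→8
  8='bb' goto c→9
  9='bbc' goto ·  ←P1

Failure links (BFS by depth):
  n1('a'): parent n0 fail=0; on 'a' 0 → fail=0;  out ∅∪∅=∅
  n7('b'): parent n0 fail=0; on 'b' 0 → fail=0;  out ∅∪∅=∅
  n2('aa'): parent n1 fail=0; on 'a' 0 → fail=1;  out ∅∪∅=∅
  n8('bb'): parent n7 fail=0; on 'b' 0 → fail=7;  out ∅∪∅=∅
  n3('aaa'): parent n2 fail=1; on 'a' 1 → fail=2;  out ∅∪∅=∅
  n9('bbc'): parent n8 fail=7; on 'c' 7→0 → fail=0;  out {1}∪∅={1}
  n4('aaab'): parent n3 fail=2; on 'b' 2→1→0 → fail=7;  out ∅∪∅=∅
  n5('aaabb'): parent n4 fail=7; on 'b' 7 → fail=8;  out ∅∪∅=∅
  n6('aaabba'): parent n5 fail=8; on 'a' 8→7→0 → fail=1;  out {0}∪∅={0}

Scan:
[0] read 'c'  n0⇒n0
[1] read 'b'  n0⇒n7
[2] read 'b'  n7⇒n8
[3] read 'b'  n8⇒n8 (fail-walked)
[4] read 'c'  n8⇒n9  ** P1@[2:4]
[5] read 'c'  n9⇒n0 (fail-walked)
[6] read 'a'  n0⇒n1
[7] read 'a'  n1⇒n2
[8] read 'a'  n2⇒n3
[9] read 'a'  n3⇒n3 (fail-walked)
[10] read 'a'  n3⇒n3 (fail-walked)
[11] read 'a'  n3⇒n3 (fail-walked)
[12] read 'b'  n3⇒n4
[13] read 'b'  n4⇒n5
[14] read 'a'  n5⇒n6  ** P0@[9:14]
[15] read 'c'  n6⇒n0 (fail-walked)
[16] read 'b'  n0⇒n7
[17] read 'a'  n7⇒n1 (fail-walked)
[18] read 'b'  n1⇒n7 (fail-walked)
[19] read 'b'  n7⇒n8
[20] read 'c'  n8⇒n9  ** P1@[18:20]
[21] read 'a'  n9⇒n1 (fail-walked)
[22] read 'a'  n1⇒n2
[23] read 'a'  n2⇒n3
[24] read 'a'  n3⇒n3 (fail-walked)
[25] read 'b'  n3⇒n4
[26] read 'b'  n4⇒n5
[27] read 'a'  n5⇒n6  ** P0@[22:27]
[28] read 'a'  n6⇒n2 (fail-walked)
[29] read 'a'  n2⇒n3
[30] read 'c'  n3⇒n0 (fail-walked)
[31] read 'a'  n0⇒n1
[32] read 'a'  n1⇒n2

Matches: [[4,1],[14,0],[20,1],[27,0]]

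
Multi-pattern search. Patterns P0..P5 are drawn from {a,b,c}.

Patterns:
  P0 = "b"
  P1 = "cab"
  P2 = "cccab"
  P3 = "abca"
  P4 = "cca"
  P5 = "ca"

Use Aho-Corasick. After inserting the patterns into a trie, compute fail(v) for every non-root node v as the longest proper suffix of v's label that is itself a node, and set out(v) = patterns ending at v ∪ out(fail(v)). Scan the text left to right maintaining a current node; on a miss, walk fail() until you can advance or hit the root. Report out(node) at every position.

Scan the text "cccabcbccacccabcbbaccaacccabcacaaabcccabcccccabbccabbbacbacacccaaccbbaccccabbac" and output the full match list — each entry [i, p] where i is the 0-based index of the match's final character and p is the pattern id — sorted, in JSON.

Construct AC machine:
Trie nodes:
  n0 'ε': a→9 b→1 c→2
  n1 'b': ·  [P0 ends]
  n2 'c': a→3 c→5
  n3 'ca': b→4  [P5 ends]
  n4 'cab': ·  [P1 ends]
  n5 'cc': a→13 c→6
  n6 'ccc': a→7
  n7 'ccca': b→8
  n8 'cccab': ·  [P2 ends]
  n9 'a': b→10
  n10 'ab': c→11
  n11 'abc': a→12
  n12 'abca': ·  [P3 ends]
  n13 'cca': ·  [P4 ends]

Failure links (BFS by depth):
  fail(1) 'b': from fail(0)=0 chase 'b': 0 ⇒ 0;  out={0}∪out(0)={0}
  fail(2) 'c': from fail(0)=0 chase 'c': 0 ⇒ 0;  out=∅∪out(0)=∅
  fail(9) 'a': from fail(0)=0 chase 'a': 0 ⇒ 0;  out=∅∪out(0)=∅
  fail(3) 'ca': from fail(2)=0 chase 'a': 0 ⇒ 9;  out={5}∪out(9)={5}
  fail(5) 'cc': from fail(2)=0 chase 'c': 0 ⇒ 2;  out=∅∪out(2)=∅
  fail(10) 'ab': from fail(9)=0 chase 'b': 0 ⇒ 1;  out=∅∪out(1)={0}
  fail(4) 'cab': from fail(3)=9 chase 'b': 9 ⇒ 10;  out={1}∪out(10)={0,1}
  fail(6) 'ccc': from fail(5)=2 chase 'c': 2 ⇒ 5;  out=∅∪out(5)=∅
  fail(11) 'abc': from fail(10)=1 chase 'c': 1→0 ⇒ 2;  out=∅∪out(2)=∅
  fail(13) 'cca': from fail(5)=2 chase 'a': 2 ⇒ 3;  out={4}∪out(3)={4,5}
  fail(7) 'ccca': from fail(6)=5 chase 'a': 5 ⇒ 13;  out=∅∪out(13)={4,5}
  fail(12) 'abca': from fail(11)=2 chase 'a': 2 ⇒ 3;  out={3}∪out(3)={3,5}
  fail(8) 'cccab': from fail(7)=13 chase 'b': 13→3 ⇒ 4;  out={2}∪out(4)={0,1,2}

Scan:
i=0 'c': node 0→2
i=1 'c': node 2→5
i=2 'c': node 5→6
i=3 'a': node 6→7  ** P4@[1:3],P5@[2:3]
i=4 'b': node 7→8  ** P0@[4:4],P1@[2:4],P2@[0:4]
i=5 'c': node 8→11 (fail-walked)
i=6 'b': node 11→1 (fail-walked)  ** P0@[6:6]
i=7 'c': node 1→2 (fail-walked)
i=8 'c': node 2→5
i=9 'a': node 5→13  ** P4@[7:9],P5@[8:9]
i=10 'c': node 13→2 (fail-walked)
i=11 'c': node 2→5
i=12 'c': node 5→6
i=13 'a': node 6→7  ** P4@[11:13],P5@[12:13]
i=14 'b': node 7→8  ** P0@[14:14],P1@[12:14],P2@[10:14]
i=15 'c': node 8→11 (fail-walked)
i=16 'b': node 11→1 (fail-walked)  ** P0@[16:16]
i=17 'b': node 1→1 (fail-walked)  ** P0@[17:17]
i=18 'a': node 1→9 (fail-walked)
i=19 'c': node 9→2 (fail-walked)
i=20 'c': node 2→5
i=21 'a': node 5→13  ** P4@[19:21],P5@[20:21]
i=22 'a': node 13→9 (fail-walked)
i=23 'c': node 9→2 (fail-walked)
i=24 'c': node 2→5
i=25 'c': node 5→6
i=26 'a': node 6→7  ** P4@[24:26],P5@[25:26]
i=27 'b': node 7→8  ** P0@[27:27],P1@[25:27],P2@[23:27]
i=28 'c': node 8→11 (fail-walked)
i=29 'a': node 11→12  ** P3@[26:29],P5@[28:29]
i=30 'c': node 12→2 (fail-walked)
i=31 'a': node 2→3  ** P5@[30:31]
i=32 'a': node 3→9 (fail-walked)
i=33 'a': node 9→9 (fail-walked)
i=34 'b': node 9→10  ** P0@[34:34]
i=35 'c': node 10→11
i=36 'c': node 11→5 (fail-walked)
i=37 'c': node 5→6
i=38 'a': node 6→7  ** P4@[36:38],P5@[37:38]
i=39 'b': node 7→8  ** P0@[39:39],P1@[37:39],P2@[35:39]
i=40 'c': node 8→11 (fail-walked)
i=41 'c': node 11→5 (fail-walked)
i=42 'c': node 5→6
i=43 'c': node 6→6 (fail-walked)
i=44 'c': node 6→6 (fail-walked)
i=45 'a': node 6→7  ** P4@[43:45],P5@[44:45]
i=46 'b': node 7→8  ** P0@[46:46],P1@[44:46],P2@[42:46]
i=47 'b': node 8→1 (fail-walked)  ** P0@[47:47]
i=48 'c': node 1→2 (fail-walked)
i=49 'c': node 2→5
i=50 'a': node 5→13  ** P4@[48:50],P5@[49:50]
i=51 'b': node 13→4 (fail-walked)  ** P0@[51:51],P1@[49:51]
i=52 'b': node 4→1 (fail-walked)  ** P0@[52:52]
i=53 'b': node 1→1 (fail-walked)  ** P0@[53:53]
i=54 'a': node 1→9 (fail-walked)
i=55 'c': node 9→2 (fail-walked)
i=56 'b': node 2→1 (fail-walked)  ** P0@[56:56]
i=57 'a': node 1→9 (fail-walked)
i=58 'c': node 9→2 (fail-walked)
i=59 'a': node 2→3  ** P5@[58:59]
i=60 'c': node 3→2 (fail-walked)
i=61 'c': node 2→5
i=62 'c': node 5→6
i=63 'a': node 6→7  ** P4@[61:63],P5@[62:63]
i=64 'a': node 7→9 (fail-walked)
i=65 'c': node 9→2 (fail-walked)
i=66 'c': node 2→5
i=67 'b': node 5→1 (fail-walked)  ** P0@[67:67]
i=68 'b': node 1→1 (fail-walked)  ** P0@[68:68]
i=69 'a': node 1→9 (fail-walked)
i=70 'c': node 9→2 (fail-walked)
i=71 'c': node 2→5
i=72 'c': node 5→6
i=73 'c': node 6→6 (fail-walked)
i=74 'a': node 6→7  ** P4@[72:74],P5@[73:74]
i=75 'b': node 7→8  ** P0@[75:75],P1@[73:75],P2@[71:75]
i=76 'b': node 8→1 (fail-walked)  ** P0@[76:76]
i=77 'a': node 1→9 (fail-walked)
i=78 'c': node 9→2 (fail-walked)

Matches: [[3,4],[3,5],[4,0],[4,1],[4,2],[6,0],[9,4],[9,5],[13,4],[13,5],[14,0],[14,1],[14,2],[16,0],[17,0],[21,4],[21,5],[26,4],[26,5],[27,0],[27,1],[27,2],[29,3],[29,5],[31,5],[34,0],[38,4],[38,5],[39,0],[39,1],[39,2],[45,4],[45,5],[46,0],[46,1],[46,2],[47,0],[50,4],[50,5],[51,0],[51,1],[52,0],[53,0],[56,0],[59,5],[63,4],[63,5],[67,0],[68,0],[74,4],[74,5],[75,0],[75,1],[75,2],[76,0]]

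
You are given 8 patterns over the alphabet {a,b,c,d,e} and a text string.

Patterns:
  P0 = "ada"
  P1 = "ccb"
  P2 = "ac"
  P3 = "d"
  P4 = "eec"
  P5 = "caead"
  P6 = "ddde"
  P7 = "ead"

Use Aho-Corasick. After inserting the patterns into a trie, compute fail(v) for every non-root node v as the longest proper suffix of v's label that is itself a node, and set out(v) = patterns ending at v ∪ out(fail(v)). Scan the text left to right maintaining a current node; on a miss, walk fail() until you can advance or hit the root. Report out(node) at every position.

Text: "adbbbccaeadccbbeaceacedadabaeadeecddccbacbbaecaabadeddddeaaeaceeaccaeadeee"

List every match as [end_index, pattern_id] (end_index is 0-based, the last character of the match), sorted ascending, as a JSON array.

Build:
Trie (insert patterns):
  0='ε' goto a→1 c→4 d→8 e→9
  1='a' goto c→7 d→2
  2='ad' goto a→3
  3='ada' goto ·  [P0 ends]
  4='c' goto a→12 c→5
  5='cc' goto b→6
  6='ccb' goto ·  [P1 ends]
  7='ac' goto ·  [P2 ends]
  8='d' goto d→16  [P3 ends]
  9='e' goto a→19 e→10
  10='ee' goto c→11
  11='eec' goto ·  [P4 ends]
  12='ca' goto e→13
  13='cae' goto a→14
  14='caea' goto d→15
  15='caead' goto ·  [P5 ends]
  16='dd' goto d→17
  17='ddd' goto e→18
  18='ddde' goto ·  [P6 ends]
  19='ea' goto d→20
  20='ead' goto ·  [P7 ends]

Failure links (BFS by depth):
  fail(1) 'a': from fail(0)=0 chase 'a': 0 ⇒ 0;  out=∅∪out(0)=∅
  fail(4) 'c': from fail(0)=0 chase 'c': 0 ⇒ 0;  out=∅∪out(0)=∅
  fail(8) 'd': from fail(0)=0 chase 'd': 0 ⇒ 0;  out={3}∪out(0)={3}
  fail(9) 'e': from fail(0)=0 chase 'e': 0 ⇒ 0;  out=∅∪out(0)=∅
  fail(2) 'ad': from fail(1)=0 chase 'd': 0 ⇒ 8;  out=∅∪out(8)={3}
  fail(5) 'cc': from fail(4)=0 chase 'c': 0 ⇒ 4;  out=∅∪out(4)=∅
  fail(7) 'ac': from fail(1)=0 chase 'c': 0 ⇒ 4;  out={2}∪out(4)={2}
  fail(10) 'ee': from fail(9)=0 chase 'e': 0 ⇒ 9;  out=∅∪out(9)=∅
  fail(12) 'ca': from fail(4)=0 chase 'a': 0 ⇒ 1;  out=∅∪out(1)=∅
  fail(16) 'dd': from fail(8)=0 chase 'd': 0 ⇒ 8;  out=∅∪out(8)={3}
  fail(19) 'ea': from fail(9)=0 chase 'a': 0 ⇒ 1;  out=∅∪out(1)=∅
  fail(3) 'ada': from fail(2)=8 chase 'a': 8→0 ⇒ 1;  out={0}∪out(1)={0}
  fail(6) 'ccb': from fail(5)=4 chase 'b': 4→0 ⇒ 0;  out={1}∪out(0)={1}
  fail(11) 'eec': from fail(10)=9 chase 'c': 9→0 ⇒ 4;  out={4}∪out(4)={4}
  fail(13) 'cae': from fail(12)=1 chase 'e': 1→0 ⇒ 9;  out=∅∪out(9)=∅
  fail(17) 'ddd': from fail(16)=8 chase 'd': 8 ⇒ 16;  out=∅∪out(16)={3}
  fail(20) 'ead': from fail(19)=1 chase 'd': 1 ⇒ 2;  out={7}∪out(2)={3,7}
  fail(14) 'caea': from fail(13)=9 chase 'a': 9 ⇒ 19;  out=∅∪out(19)=∅
  fail(18) 'ddde': from fail(17)=16 chase 'e': 16→8→0 ⇒ 9;  out={6}∪out(9)={6}
  fail(15) 'caead': from fail(14)=19 chase 'd': 19 ⇒ 20;  out={5}∪out(20)={3,5,7}

Text stream:
pos 0 'a': at 1
pos 1 'd': at 2  → match P3@[1:1]
pos 2 'b': at 0 (fail-walked)
pos 3 'b': at 0
pos 4 'b': at 0
pos 5 'c': at 4
pos 6 'c': at 5
pos 7 'a': at 12 (fail-walked)
pos 8 'e': at 13
pos 9 'a': at 14
pos 10 'd': at 15  → match P3@[10:10],P5@[6:10],P7@[8:10]
pos 11 'c': at 4 (fail-walked)
pos 12 'c': at 5
pos 13 'b': at 6  → match P1@[11:13]
pos 14 'b': at 0 (fail-walked)
pos 15 'e': at 9
pos 16 'a': at 19
pos 17 'c': at 7 (fail-walked)  → match P2@[16:17]
pos 18 'e': at 9 (fail-walked)
pos 19 'a': at 19
pos 20 'c': at 7 (fail-walked)  → match P2@[19:20]
pos 21 'e': at 9 (fail-walked)
pos 22 'd': at 8 (fail-walked)  → match P3@[22:22]
pos 23 'a': at 1 (fail-walked)
pos 24 'd': at 2  → match P3@[24:24]
pos 25 'a': at 3  → match P0@[23:25]
pos 26 'b': at 0 (fail-walked)
pos 27 'a': at 1
pos 28 'e': at 9 (fail-walked)
pos 29 'a': at 19
pos 30 'd': at 20  → match P3@[30:30],P7@[28:30]
pos 31 'e': at 9 (fail-walked)
pos 32 'e': at 10
pos 33 'c': at 11  → match P4@[31:33]
pos 34 'd': at 8 (fail-walked)  → match P3@[34:34]
pos 35 'd': at 16  → match P3@[35:35]
pos 36 'c': at 4 (fail-walked)
pos 37 'c': at 5
pos 38 'b': at 6  → match P1@[36:38]
pos 39 'a': at 1 (fail-walked)
pos 40 'c': at 7  → match P2@[39:40]
pos 41 'b': at 0 (fail-walked)
pos 42 'b': at 0
pos 43 'a': at 1
pos 44 'e': at 9 (fail-walked)
pos 45 'c': at 4 (fail-walked)
pos 46 'a': at 12
pos 47 'a': at 1 (fail-walked)
pos 48 'b': at 0 (fail-walked)
pos 49 'a': at 1
pos 50 'd': at 2  → match P3@[50:50]
pos 51 'e': at 9 (fail-walked)
pos 52 'd': at 8 (fail-walked)  → match P3@[52:52]
pos 53 'd': at 16  → match P3@[53:53]
pos 54 'd': at 17  → match P3@[54:54]
pos 55 'd': at 17 (fail-walked)  → match P3@[55:55]
pos 56 'e': at 18  → match P6@[53:56]
pos 57 'a': at 19 (fail-walked)
pos 58 'a': at 1 (fail-walked)
pos 59 'e': at 9 (fail-walked)
pos 60 'a': at 19
pos 61 'c': at 7 (fail-walked)  → match P2@[60:61]
pos 62 'e': at 9 (fail-walked)
pos 63 'e': at 10
pos 64 'a': at 19 (fail-walked)
pos 65 'c': at 7 (fail-walked)  → match P2@[64:65]
pos 66 'c': at 5 (fail-walked)
pos 67 'a': at 12 (fail-walked)
pos 68 'e': at 13
pos 69 'a': at 14
pos 70 'd': at 15  → match P3@[70:70],P5@[66:70],P7@[68:70]
pos 71 'e': at 9 (fail-walked)
pos 72 'e': at 10
pos 73 'e': at 10 (fail-walked)

Matches: [[1,3],[10,3],[10,5],[10,7],[13,1],[17,2],[20,2],[22,3],[24,3],[25,0],[30,3],[30,7],[33,4],[34,3],[35,3],[38,1],[40,2],[50,3],[52,3],[53,3],[54,3],[55,3],[56,6],[61,2],[65,2],[70,3],[70,5],[70,7]]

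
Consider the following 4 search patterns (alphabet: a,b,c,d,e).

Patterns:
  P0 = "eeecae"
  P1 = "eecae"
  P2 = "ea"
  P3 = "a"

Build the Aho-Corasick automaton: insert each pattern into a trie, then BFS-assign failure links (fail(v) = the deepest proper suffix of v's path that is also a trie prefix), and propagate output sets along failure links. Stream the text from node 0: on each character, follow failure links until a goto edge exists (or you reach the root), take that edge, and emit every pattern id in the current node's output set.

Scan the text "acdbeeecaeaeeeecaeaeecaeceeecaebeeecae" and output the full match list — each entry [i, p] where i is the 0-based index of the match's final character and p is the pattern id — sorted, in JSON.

Build:
Trie (insert patterns):
  0='ε' goto a→11 e→1
  1='e' goto a→10 e→2
  2='ee' goto c→7 e→3
  3='eee' goto c→4
  4='eeec' goto a→5
  5='eeeca' goto e→6
  6='eeecae' goto ·  ←P0
  7='eec' goto a→8
  8='eeca' goto e→9
  9='eecae' goto ·  ←P1
  10='ea' goto ·  ←P2
  11='a' goto ·  ←P3

Failure links (BFS by depth):
  fail(1) 'e': from fail(0)=0 chase 'e': 0 ⇒ 0;  out=∅∪out(0)=∅
  fail(11) 'a': from fail(0)=0 chase 'a': 0 ⇒ 0;  out={3}∪out(0)={3}
  fail(2) 'ee': from fail(1)=0 chase 'e': 0 ⇒ 1;  out=∅∪out(1)=∅
  fail(10) 'ea': from fail(1)=0 chase 'a': 0 ⇒ 11;  out={2}∪out(11)={2,3}
  fail(3) 'eee': from fail(2)=1 chase 'e': 1 ⇒ 2;  out=∅∪out(2)=∅
  fail(7) 'eec': from fail(2)=1 chase 'c': 1→0 ⇒ 0;  out=∅∪out(0)=∅
  fail(4) 'eeec': from fail(3)=2 chase 'c': 2 ⇒ 7;  out=∅∪out(7)=∅
  fail(8) 'eeca': from fail(7)=0 chase 'a': 0 ⇒ 11;  out=∅∪out(11)={3}
  fail(5) 'eeeca': from fail(4)=7 chase 'a': 7 ⇒ 8;  out=∅∪out(8)={3}
  fail(9) 'eecae': from fail(8)=11 chase 'e': 11→0 ⇒ 1;  out={1}∪out(1)={1}
  fail(6) 'eeecae': from fail(5)=8 chase 'e': 8 ⇒ 9;  out={0}∪out(9)={0,1}

Text stream:
pos 0 'a': at 11  emit P3@[0:0]
pos 1 'c': at 0 ·f
pos 2 'd': at 0
pos 3 'b': at 0
pos 4 'e': at 1
pos 5 'e': at 2
pos 6 'e': at 3
pos 7 'c': at 4
pos 8 'a': at 5  emit P3@[8:8]
pos 9 'e': at 6  emit P0@[4:9],P1@[5:9]
pos 10 'a': at 10 ·f  emit P2@[9:10],P3@[10:10]
pos 11 'e': at 1 ·f
pos 12 'e': at 2
pos 13 'e': at 3
pos 14 'e': at 3 ·f
pos 15 'c': at 4
pos 16 'a': at 5  emit P3@[16:16]
pos 17 'e': at 6  emit P0@[12:17],P1@[13:17]
pos 18 'a': at 10 ·f  emit P2@[17:18],P3@[18:18]
pos 19 'e': at 1 ·f
pos 20 'e': at 2
pos 21 'c': at 7
pos 22 'a': at 8  emit P3@[22:22]
pos 23 'e': at 9  emit P1@[19:23]
pos 24 'c': at 0 ·f
pos 25 'e': at 1
pos 26 'e': at 2
pos 27 'e': at 3
pos 28 'c': at 4
pos 29 'a': at 5  emit P3@[29:29]
pos 30 'e': at 6  emit P0@[25:30],P1@[26:30]
pos 31 'b': at 0 ·f
pos 32 'e': at 1
pos 33 'e': at 2
pos 34 'e': at 3
pos 35 'c': at 4
pos 36 'a': at 5  emit P3@[36:36]
pos 37 'e': at 6  emit P0@[32:37],P1@[33:37]

Result: [[0,3],[8,3],[9,0],[9,1],[10,2],[10,3],[16,3],[17,0],[17,1],[18,2],[18,3],[22,3],[23,1],[29,3],[30,0],[30,1],[36,3],[37,0],[37,1]]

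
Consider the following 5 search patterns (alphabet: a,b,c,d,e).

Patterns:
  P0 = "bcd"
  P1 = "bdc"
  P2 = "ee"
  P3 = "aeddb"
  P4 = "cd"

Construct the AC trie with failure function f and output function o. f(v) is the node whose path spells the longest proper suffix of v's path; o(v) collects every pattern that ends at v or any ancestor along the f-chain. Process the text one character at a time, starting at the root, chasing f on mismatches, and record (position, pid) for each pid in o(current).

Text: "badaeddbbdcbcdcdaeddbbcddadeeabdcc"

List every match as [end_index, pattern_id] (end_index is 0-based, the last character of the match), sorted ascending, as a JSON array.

Build:
Trie nodes:
  0='ε' goto a→8 b→1 c→13 e→6
  1='b' goto c→2 d→4
  2='bc' goto d→3
  3='bcd' goto ·  [P0 ends]
  4='bd' goto c→5
  5='bdc' goto ·  [P1 ends]
  6='e' goto e→7
  7='ee' goto ·  [P2 ends]
  8='a' goto e→9
  9='ae' goto d→10
  10='aed' goto d→11
  11='aedd' goto b→12
  12='aeddb' goto ·  [P3 ends]
  13='c' goto d→14
  14='cd' goto ·  [P4 ends]

BFS fail/out derivation:
  n1('b'): parent n0 fail=0; on 'b' 0 → fail=0;  out ∅∪∅=∅
  n6('e'): parent n0 fail=0; on 'e' 0 → fail=0;  out ∅∪∅=∅
  n8('a'): parent n0 fail=0; on 'a' 0 → fail=0;  out ∅∪∅=∅
  n13('c'): parent n0 fail=0; on 'c' 0 → fail=0;  out ∅∪∅=∅
  n2('bc'): parent n1 fail=0; on 'c' 0 → fail=13;  out ∅∪∅=∅
  n4('bd'): parent n1 fail=0; on 'd' 0 → fail=0;  out ∅∪∅=∅
  n7('ee'): parent n6 fail=0; on 'e' 0 → fail=6;  out {2}∪∅={2}
  n9('ae'): parent n8 fail=0; on 'e' 0 → fail=6;  out ∅∪∅=∅
  n14('cd'): parent n13 fail=0; on 'd' 0 → fail=0;  out {4}∪∅={4}
  n3('bcd'): parent n2 fail=13; on 'd' 13 → fail=14;  out {0}∪{4}={0,4}
  n5('bdc'): parent n4 fail=0; on 'c' 0 → fail=13;  out {1}∪∅={1}
  n10('aed'): parent n9 fail=6; on 'd' 6→0 → fail=0;  out ∅∪∅=∅
  n11('aedd'): parent n10 fail=0; on 'd' 0 → fail=0;  out ∅∪∅=∅
  n12('aeddb'): parent n11 fail=0; on 'b' 0 → fail=1;  out {3}∪∅={3}

Run:
i=0 'b': node 0→1
i=1 'a': node 1→8 (fail-walked)
i=2 'd': node 8→0 (fail-walked)
i=3 'a': node 0→8
i=4 'e': node 8→9
i=5 'd': node 9→10
i=6 'd': node 10→11
i=7 'b': node 11→12  emit P3@[3:7]
i=8 'b': node 12→1 (fail-walked)
i=9 'd': node 1→4
i=10 'c': node 4→5  emit P1@[8:10]
i=11 'b': node 5→1 (fail-walked)
i=12 'c': node 1→2
i=13 'd': node 2→3  emit P0@[11:13],P4@[12:13]
i=14 'c': node 3→13 (fail-walked)
i=15 'd': node 13→14  emit P4@[14:15]
i=16 'a': node 14→8 (fail-walked)
i=17 'e': node 8→9
i=18 'd': node 9→10
i=19 'd': node 10→11
i=20 'b': node 11→12  emit P3@[16:20]
i=21 'b': node 12→1 (fail-walked)
i=22 'c': node 1→2
i=23 'd': node 2→3  emit P0@[21:23],P4@[22:23]
i=24 'd': node 3→0 (fail-walked)
i=25 'a': node 0→8
i=26 'd': node 8→0 (fail-walked)
i=27 'e': node 0→6
i=28 'e': node 6→7  emit P2@[27:28]
i=29 'a': node 7→8 (fail-walked)
i=30 'b': node 8→1 (fail-walked)
i=31 'd': node 1→4
i=32 'c': node 4→5  emit P1@[30:32]
i=33 'c': node 5→13 (fail-walked)

Result: [[7,3],[10,1],[13,0],[13,4],[15,4],[20,3],[23,0],[23,4],[28,2],[32,1]]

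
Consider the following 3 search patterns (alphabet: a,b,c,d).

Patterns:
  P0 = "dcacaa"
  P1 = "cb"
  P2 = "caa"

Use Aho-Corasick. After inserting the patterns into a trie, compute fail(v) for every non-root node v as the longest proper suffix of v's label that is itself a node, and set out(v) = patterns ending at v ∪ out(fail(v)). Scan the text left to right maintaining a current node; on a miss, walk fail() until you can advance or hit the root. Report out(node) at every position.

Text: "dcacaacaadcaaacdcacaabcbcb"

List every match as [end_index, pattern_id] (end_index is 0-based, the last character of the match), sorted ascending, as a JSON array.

Build automaton:
Trie nodes:
  0='ε' goto c→7 d→1
  1='d' goto c→2
  2='dc' goto a→3
  3='dca' goto c→4
  4='dcac' goto a→5
  5='dcaca' goto a→6
  6='dcacaa' goto ·  ←P0
  7='c' goto a→9 b→8
  8='cb' goto ·  ←P1
  9='ca' goto a→10
  10='caa' goto ·  ←P2

Failure links (BFS by depth):
  n1('d'): parent n0 fail=0; on 'd' 0 → fail=0;  out ∅∪∅=∅
  n7('c'): parent n0 fail=0; on 'c' 0 → fail=0;  out ∅∪∅=∅
  n2('dc'): parent n1 fail=0; on 'c' 0 → fail=7;  out ∅∪∅=∅
  n8('cb'): parent n7 fail=0; on 'b' 0 → fail=0;  out {1}∪∅={1}
  n9('ca'): parent n7 fail=0; on 'a' 0 → fail=0;  out ∅∪∅=∅
  n3('dca'): parent n2 fail=7; on 'a' 7 → fail=9;  out ∅∪∅=∅
  n10('caa'): parent n9 fail=0; on 'a' 0 → fail=0;  out {2}∪∅={2}
  n4('dcac'): parent n3 fail=9; on 'c' 9→0 → fail=7;  out ∅∪∅=∅
  n5('dcaca'): parent n4 fail=7; on 'a' 7 → fail=9;  out ∅∪∅=∅
  n6('dcacaa'): parent n5 fail=9; on 'a' 9 → fail=10;  out {0}∪{2}={0,2}

Scan:
pos 0 'd': at 1
pos 1 'c': at 2
pos 2 'a': at 3
pos 3 'c': at 4
pos 4 'a': at 5
pos 5 'a': at 6  → match P0@[0:5],P2@[3:5]
pos 6 'c': at 7 ·f
pos 7 'a': at 9
pos 8 'a': at 10  → match P2@[6:8]
pos 9 'd': at 1 ·f
pos 10 'c': at 2
pos 11 'a': at 3
pos 12 'a': at 10 ·f  → match P2@[10:12]
pos 13 'a': at 0 ·f
pos 14 'c': at 7
pos 15 'd': at 1 ·f
pos 16 'c': at 2
pos 17 'a': at 3
pos 18 'c': at 4
pos 19 'a': at 5
pos 20 'a': at 6  → match P0@[15:20],P2@[18:20]
pos 21 'b': at 0 ·f
pos 22 'c': at 7
pos 23 'b': at 8  → match P1@[22:23]
pos 24 'c': at 7 ·f
pos 25 'b': at 8  → match P1@[24:25]

All matches (sorted): [[5,0],[5,2],[8,2],[12,2],[20,0],[20,2],[23,1],[25,1]]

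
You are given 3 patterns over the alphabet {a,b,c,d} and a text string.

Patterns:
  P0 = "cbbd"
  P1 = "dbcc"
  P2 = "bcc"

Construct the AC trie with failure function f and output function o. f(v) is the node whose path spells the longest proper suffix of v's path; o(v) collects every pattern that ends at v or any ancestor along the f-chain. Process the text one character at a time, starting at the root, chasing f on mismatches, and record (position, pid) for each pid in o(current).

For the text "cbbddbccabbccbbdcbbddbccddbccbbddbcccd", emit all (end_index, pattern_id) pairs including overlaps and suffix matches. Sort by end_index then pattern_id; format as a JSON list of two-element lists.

Construct AC machine:
Trie (insert patterns):
  n0 'ε': b→9 c→1 d→5
  n1 'c': b→2
  n2 'cb': b→3
  n3 'cbb': d→4
  n4 'cbbd': ·  ←P0
  n5 'd': b→6
  n6 'db': c→7
  n7 'dbc': c→8
  n8 'dbcc': ·  ←P1
  n9 'b': c→10
  n10 'bc': c→11
  n11 'bcc': ·  ←P2

Failure links (BFS by depth):
  n1('c'): parent n0 fail=0; on 'c' 0 → fail=0;  out ∅∪∅=∅
  n5('d'): parent n0 fail=0; on 'd' 0 → fail=0;  out ∅∪∅=∅
  n9('b'): parent n0 fail=0; on 'b' 0 → fail=0;  out ∅∪∅=∅
  n2('cb'): parent n1 fail=0; on 'b' 0 → fail=9;  out ∅∪∅=∅
  n6('db'): parent n5 fail=0; on 'b' 0 → fail=9;  out ∅∪∅=∅
  n10('bc'): parent n9 fail=0; on 'c' 0 → fail=1;  out ∅∪∅=∅
  n3('cbb'): parent n2 fail=9; on 'b' 9→0 → fail=9;  out ∅∪∅=∅
  n7('dbc'): parent n6 fail=9; on 'c' 9 → fail=10;  out ∅∪∅=∅
  n11('bcc'): parent n10 fail=1; on 'c' 1→0 → fail=1;  out {2}∪∅={2}
  n4('cbbd'): parent n3 fail=9; on 'd' 9→0 → fail=5;  out {0}∪∅={0}
  n8('dbcc'): parent n7 fail=10; on 'c' 10 → fail=11;  out {1}∪{2}={1,2}

Text stream:
pos 0 'c': at 1
pos 1 'b': at 2
pos 2 'b': at 3
pos 3 'd': at 4  → match P0@[0:3]
pos 4 'd': at 5 (via fail)
pos 5 'b': at 6
pos 6 'c': at 7
pos 7 'c': at 8  → match P1@[4:7],P2@[5:7]
pos 8 'a': at 0 (via fail)
pos 9 'b': at 9
pos 10 'b': at 9 (via fail)
pos 11 'c': at 10
pos 12 'c': at 11  → match P2@[10:12]
pos 13 'b': at 2 (via fail)
pos 14 'b': at 3
pos 15 'd': at 4  → match P0@[12:15]
pos 16 'c': at 1 (via fail)
pos 17 'b': at 2
pos 18 'b': at 3
pos 19 'd': at 4  → match P0@[16:19]
pos 20 'd': at 5 (via fail)
pos 21 'b': at 6
pos 22 'c': at 7
pos 23 'c': at 8  → match P1@[20:23],P2@[21:23]
pos 24 'd': at 5 (via fail)
pos 25 'd': at 5 (via fail)
pos 26 'b': at 6
pos 27 'c': at 7
pos 28 'c': at 8  → match P1@[25:28],P2@[26:28]
pos 29 'b': at 2 (via fail)
pos 30 'b': at 3
pos 31 'd': at 4  → match P0@[28:31]
pos 32 'd': at 5 (via fail)
pos 33 'b': at 6
pos 34 'c': at 7
pos 35 'c': at 8  → match P1@[32:35],P2@[33:35]
pos 36 'c': at 1 (via fail)
pos 37 'd': at 5 (via fail)

All matches (sorted): [[3,0],[7,1],[7,2],[12,2],[15,0],[19,0],[23,1],[23,2],[28,1],[28,2],[31,0],[35,1],[35,2]]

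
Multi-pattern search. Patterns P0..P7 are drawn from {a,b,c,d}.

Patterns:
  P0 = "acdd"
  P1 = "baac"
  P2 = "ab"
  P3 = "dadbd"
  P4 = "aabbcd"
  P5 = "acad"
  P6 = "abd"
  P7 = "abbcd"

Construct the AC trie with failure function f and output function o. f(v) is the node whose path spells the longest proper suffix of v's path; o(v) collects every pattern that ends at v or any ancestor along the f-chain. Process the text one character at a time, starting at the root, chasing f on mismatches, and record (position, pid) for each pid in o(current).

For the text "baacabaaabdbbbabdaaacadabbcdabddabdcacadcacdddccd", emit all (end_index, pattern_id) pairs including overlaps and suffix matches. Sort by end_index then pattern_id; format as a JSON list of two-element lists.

Build:
Trie (insert patterns):
  0='ε' goto a→1 b→5 d→10
  1='a' goto a→15 b→9 c→2
  2='ac' goto a→20 d→3
  3='acd' goto d→4
  4='acdd' goto ·  [P0 ends]
  5='b' goto a→6
  6='ba' goto a→7
  7='baa' goto c→8
  8='baac' goto ·  [P1 ends]
  9='ab' goto b→23 d→22  [P2 ends]
  10='d' goto a→11
  11='da' goto d→12
  12='dad' goto b→13
  13='dadb' goto d→14
  14='dadbd' goto ·  [P3 ends]
  15='aa' goto b→16
  16='aab' goto b→17
  17='aabb' goto c→18
  18='aabbc' goto d→19
  19='aabbcd' goto ·  [P4 ends]
  20='aca' goto d→21
  21='acad' goto ·  [P5 ends]
  22='abd' goto ·  [P6 ends]
  23='abb' goto c→24
  24='abbc' goto d→25
  25='abbcd' goto ·  [P7 ends]

BFS fail/out derivation:
  fail(1) 'a': from fail(0)=0 chase 'a': 0 ⇒ 0;  out=∅∪out(0)=∅
  fail(5) 'b': from fail(0)=0 chase 'b': 0 ⇒ 0;  out=∅∪out(0)=∅
  fail(10) 'd': from fail(0)=0 chase 'd': 0 ⇒ 0;  out=∅∪out(0)=∅
  fail(2) 'ac': from fail(1)=0 chase 'c': 0 ⇒ 0;  out=∅∪out(0)=∅
  fail(6) 'ba': from fail(5)=0 chase 'a': 0 ⇒ 1;  out=∅∪out(1)=∅
  fail(9) 'ab': from fail(1)=0 chase 'b': 0 ⇒ 5;  out={2}∪out(5)={2}
  fail(11) 'da': from fail(10)=0 chase 'a': 0 ⇒ 1;  out=∅∪out(1)=∅
  fail(15) 'aa': from fail(1)=0 chase 'a': 0 ⇒ 1;  out=∅∪out(1)=∅
  fail(3) 'acd': from fail(2)=0 chase 'd': 0 ⇒ 10;  out=∅∪out(10)=∅
  fail(7) 'baa': from fail(6)=1 chase 'a': 1 ⇒ 15;  out=∅∪out(15)=∅
  fail(12) 'dad': from fail(11)=1 chase 'd': 1→0 ⇒ 10;  out=∅∪out(10)=∅
  fail(16) 'aab': from fail(15)=1 chase 'b': 1 ⇒ 9;  out=∅∪out(9)={2}
  fail(20) 'aca': from fail(2)=0 chase 'a': 0 ⇒ 1;  out=∅∪out(1)=∅
  fail(22) 'abd': from fail(9)=5 chase 'd': 5→0 ⇒ 10;  out={6}∪out(10)={6}
  fail(23) 'abb': from fail(9)=5 chase 'b': 5→0 ⇒ 5;  out=∅∪out(5)=∅
  fail(4) 'acdd': from fail(3)=10 chase 'd': 10→0 ⇒ 10;  out={0}∪out(10)={0}
  fail(8) 'baac': from fail(7)=15 chase 'c': 15→1 ⇒ 2;  out={1}∪out(2)={1}
  fail(13) 'dadb': from fail(12)=10 chase 'b': 10→0 ⇒ 5;  out=∅∪out(5)=∅
  fail(17) 'aabb': from fail(16)=9 chase 'b': 9 ⇒ 23;  out=∅∪out(23)=∅
  fail(21) 'acad': from fail(20)=1 chase 'd': 1→0 ⇒ 10;  out={5}∪out(10)={5}
  fail(24) 'abbc': from fail(23)=5 chase 'c': 5→0 ⇒ 0;  out=∅∪out(0)=∅
  fail(14) 'dadbd': from fail(13)=5 chase 'd': 5→0 ⇒ 10;  out={3}∪out(10)={3}
  fail(18) 'aabbc': from fail(17)=23 chase 'c': 23 ⇒ 24;  out=∅∪out(24)=∅
  fail(25) 'abbcd': from fail(24)=0 chase 'd': 0 ⇒ 10;  out={7}∪out(10)={7}
  fail(19) 'aabbcd': from fail(18)=24 chase 'd': 24 ⇒ 25;  out={4}∪out(25)={4,7}

Text stream:
pos 0 'b': at 5
pos 1 'a': at 6
pos 2 'a': at 7
pos 3 'c': at 8  → match P1@[0:3]
pos 4 'a': at 20 (fail-walked)
pos 5 'b': at 9 (fail-walked)  → match P2@[4:5]
pos 6 'a': at 6 (fail-walked)
pos 7 'a': at 7
pos 8 'a': at 15 (fail-walked)
pos 9 'b': at 16  → match P2@[8:9]
pos 10 'd': at 22 (fail-walked)  → match P6@[8:10]
pos 11 'b': at 5 (fail-walked)
pos 12 'b': at 5 (fail-walked)
pos 13 'b': at 5 (fail-walked)
pos 14 'a': at 6
pos 15 'b': at 9 (fail-walked)  → match P2@[14:15]
pos 16 'd': at 22  → match P6@[14:16]
pos 17 'a': at 11 (fail-walked)
pos 18 'a': at 15 (fail-walked)
pos 19 'a': at 15 (fail-walked)
pos 20 'c': at 2 (fail-walked)
pos 21 'a': at 20
pos 22 'd': at 21  → match P5@[19:22]
pos 23 'a': at 11 (fail-walked)
pos 24 'b': at 9 (fail-walked)  → match P2@[23:24]
pos 25 'b': at 23
pos 26 'c': at 24
pos 27 'd': at 25  → match P7@[23:27]
pos 28 'a': at 11 (fail-walked)
pos 29 'b': at 9 (fail-walked)  → match P2@[28:29]
pos 30 'd': at 22  → match P6@[28:30]
pos 31 'd': at 10 (fail-walked)
pos 32 'a': at 11
pos 33 'b': at 9 (fail-walked)  → match P2@[32:33]
pos 34 'd': at 22  → match P6@[32:34]
pos 35 'c': at 0 (fail-walked)
pos 36 'a': at 1
pos 37 'c': at 2
pos 38 'a': at 20
pos 39 'd': at 21  → match P5@[36:39]
pos 40 'c': at 0 (fail-walked)
pos 41 'a': at 1
pos 42 'c': at 2
pos 43 'd': at 3
pos 44 'd': at 4  → match P0@[41:44]
pos 45 'd': at 10 (fail-walked)
pos 46 'c': at 0 (fail-walked)
pos 47 'c': at 0
pos 48 'd': at 10

Matches: [[3,1],[5,2],[9,2],[10,6],[15,2],[16,6],[22,5],[24,2],[27,7],[29,2],[30,6],[33,2],[34,6],[39,5],[44,0]]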